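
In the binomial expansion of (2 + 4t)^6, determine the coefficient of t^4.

15360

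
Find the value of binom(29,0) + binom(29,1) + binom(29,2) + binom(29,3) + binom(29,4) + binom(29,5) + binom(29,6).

1 + 29 + 406 + 3654 + 23751 + 118755 + 475020 = 621616.

621616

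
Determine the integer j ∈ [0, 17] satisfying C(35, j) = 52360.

C(35,j) increases on 0 ≤ j ≤ 17. C(35,3) = 6545 and C(35,4) = 52360, so j = 4.

4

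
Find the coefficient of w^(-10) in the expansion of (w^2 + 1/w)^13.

General term: C(13,j)·(w^2)^j·(1/w)^(13-j), with w-exponent 2j − 1(13−j) = 3j − 13.
Set 3j − 13 = -10: j = 1.
C(13,1) = 13; 1^1 = 1; 1^12 = 1.
Coefficient = 13 · 1 · 1 = 13.

13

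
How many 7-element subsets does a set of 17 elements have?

C(17,7) = (17·16·15·14·13·12·11) / 7! = 98017920 / 5040 = 19448.

19448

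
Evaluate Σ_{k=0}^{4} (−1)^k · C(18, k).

2380

The partial alternating sum Σ_{k=0}^{4} (−1)^k C(18,k) = (−1)^4 C(17,4) = 2380.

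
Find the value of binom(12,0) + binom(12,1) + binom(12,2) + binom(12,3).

1 + 12 + 66 + 220 = 299.

299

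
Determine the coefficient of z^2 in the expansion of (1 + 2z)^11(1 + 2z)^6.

Coefficient of z^2 = Σ_{j} C(11,j)·2^j·C(6,2-j)·2^(2-j) for j from 0 to 2.
= 60 + 264 + 220 = 544.

544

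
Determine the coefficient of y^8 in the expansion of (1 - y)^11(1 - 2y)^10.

3892485

Coefficient of y^8 = Σ_{j} C(11,j)·(-1)^j·C(10,8-j)·(-2)^(8-j) for j from 0 to 8.
= 11520 + 168960 + 739200 + 1330560 + 1108800 + 443520 + 83160 + 6600 + 165 = 3892485.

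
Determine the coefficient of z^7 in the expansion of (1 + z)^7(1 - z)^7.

0

Coefficient of z^7 = Σ_{j} C(7,j)·1^j·C(7,7-j)·(-1)^(7-j) for j from 0 to 7.
= (-1) + 49 + (-441) + 1225 + (-1225) + 441 + (-49) + 1 = 0.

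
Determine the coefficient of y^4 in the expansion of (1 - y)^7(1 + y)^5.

Coefficient of y^4 = Σ_{j} C(7,j)·(-1)^j·C(5,4-j)·1^(4-j) for j from 0 to 4.
= 5 + (-70) + 210 + (-175) + 35 = 5.

5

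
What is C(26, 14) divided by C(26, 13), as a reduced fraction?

13/14

C(n,k+1)/C(n,k) = (n−k)/(k+1) = (26−13)/(13+1) = 13/14.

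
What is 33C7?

C(33,7) = (33·32·31·30·29·28·27) / 7! = 21531121920 / 5040 = 4272048.

4272048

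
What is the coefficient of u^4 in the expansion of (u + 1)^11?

The general term is C(11,j)·(u)^j·(1)^(11-j); the u^4 term has j = 4.
C(11,4) = 330.
Coefficient = C(11,4) = 330.

330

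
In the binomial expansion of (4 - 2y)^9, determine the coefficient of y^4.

The general term is C(9,j)·(4)^j·(-2y)^(9-j); the y^4 term has j = 5.
C(9,5) = 126.
Coefficient = C(9,5) · 4^5 · (-2)^4 = 126 · 1024 · 16 = 2064384.

2064384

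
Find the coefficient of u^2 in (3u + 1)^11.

495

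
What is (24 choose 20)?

10626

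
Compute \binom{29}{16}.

67863915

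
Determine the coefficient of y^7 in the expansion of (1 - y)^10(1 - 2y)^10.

Coefficient of y^7 = Σ_{j} C(10,j)·(-1)^j·C(10,7-j)·(-2)^(7-j) for j from 0 to 7.
= (-15360) + (-134400) + (-362880) + (-403200) + (-201600) + (-45360) + (-4200) + (-120) = -1167120.

-1167120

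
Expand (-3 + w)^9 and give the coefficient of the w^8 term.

The general term is C(9,j)·(-3)^j·(w)^(9-j); the w^8 term has j = 1.
C(9,1) = 9.
Coefficient = C(9,1) · (-3)^1 = 9 · (-3) = -27.

-27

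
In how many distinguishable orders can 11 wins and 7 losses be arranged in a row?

Choose positions for the wins: C(18,11) = 31824.

31824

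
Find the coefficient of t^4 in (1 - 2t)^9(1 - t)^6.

8583

Coefficient of t^4 = Σ_{j} C(9,j)·(-2)^j·C(6,4-j)·(-1)^(4-j) for j from 0 to 4.
= 15 + 360 + 2160 + 4032 + 2016 = 8583.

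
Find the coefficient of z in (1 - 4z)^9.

-36

The general term is C(9,j)·(1)^j·(-4z)^(9-j); the z^1 term has j = 8.
C(9,8) = 9.
Coefficient = C(9,8) · (-4)^1 = 9 · (-4) = -36.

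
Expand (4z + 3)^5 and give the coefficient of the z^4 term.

The general term is C(5,j)·(4z)^j·(3)^(5-j); the z^4 term has j = 4.
C(5,4) = 5.
Coefficient = C(5,4) · 4^4 · 3^1 = 5 · 256 · 3 = 3840.

3840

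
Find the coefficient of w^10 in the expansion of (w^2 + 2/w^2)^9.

144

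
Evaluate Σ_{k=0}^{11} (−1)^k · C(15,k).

-364

The partial alternating sum Σ_{k=0}^{11} (−1)^k C(15,k) = (−1)^11 C(14,11) = -364.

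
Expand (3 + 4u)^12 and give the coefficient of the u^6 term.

2759049216

The general term is C(12,j)·(3)^j·(4u)^(12-j); the u^6 term has j = 6.
C(12,6) = 924.
Coefficient = C(12,6) · 3^6 · 4^6 = 924 · 729 · 4096 = 2759049216.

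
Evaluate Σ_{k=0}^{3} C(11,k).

232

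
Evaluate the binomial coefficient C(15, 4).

1365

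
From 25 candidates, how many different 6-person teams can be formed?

This is C(25,6) = 177100.

177100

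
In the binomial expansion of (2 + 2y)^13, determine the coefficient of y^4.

5857280

The general term is C(13,j)·(2)^j·(2y)^(13-j); the y^4 term has j = 9.
C(13,9) = 715.
Coefficient = C(13,9) · 2^9 · 2^4 = 715 · 512 · 16 = 5857280.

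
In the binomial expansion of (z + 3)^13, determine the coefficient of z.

The general term is C(13,j)·(z)^j·(3)^(13-j); the z^1 term has j = 1.
C(13,1) = 13.
Coefficient = C(13,1) · 3^12 = 13 · 531441 = 6908733.

6908733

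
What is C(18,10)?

43758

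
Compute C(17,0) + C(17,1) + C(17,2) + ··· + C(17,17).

131072

Setting x = 1 in (1+x)^17 gives Σ C(17,r) = 2^17 = 131072.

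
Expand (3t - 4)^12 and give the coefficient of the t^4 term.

The general term is C(12,j)·(3t)^j·(-4)^(12-j); the t^4 term has j = 4.
C(12,4) = 495.
Coefficient = C(12,4) · 3^4 · (-4)^8 = 495 · 81 · 65536 = 2627665920.

2627665920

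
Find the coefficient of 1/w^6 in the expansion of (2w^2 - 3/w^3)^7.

General term: C(7,j)·(2w^2)^j·(-3/w^3)^(7-j), with w-exponent 2j − 3(7−j) = 5j − 21.
Set 5j − 21 = -6: j = 3.
C(7,3) = 35; 2^3 = 8; (-3)^4 = 81.
Coefficient = 35 · 8 · 81 = 22680.

22680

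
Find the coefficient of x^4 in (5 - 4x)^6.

96000

The general term is C(6,j)·(5)^j·(-4x)^(6-j); the x^4 term has j = 2.
C(6,2) = 15.
Coefficient = C(6,2) · 5^2 · (-4)^4 = 15 · 25 · 256 = 96000.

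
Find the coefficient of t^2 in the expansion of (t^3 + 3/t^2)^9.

30618

General term: C(9,j)·(t^3)^j·(3/t^2)^(9-j), with t-exponent 3j − 2(9−j) = 5j − 18.
Set 5j − 18 = 2: j = 4.
C(9,4) = 126; 1^4 = 1; 3^5 = 243.
Coefficient = 126 · 1 · 243 = 30618.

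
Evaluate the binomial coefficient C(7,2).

21

C(7,2) = (7·6) / 2! = 42 / 2 = 21.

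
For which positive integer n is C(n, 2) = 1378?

53

n(n−1)/2 = 1378 ⇒ n(n−1) = 2756. Since 53·52 = 2756, n = 53.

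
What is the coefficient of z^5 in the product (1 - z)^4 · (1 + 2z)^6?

-36

Coefficient of z^5 = Σ_{j} C(4,j)·(-1)^j·C(6,5-j)·2^(5-j) for j from 0 to 4.
= 192 + (-960) + 960 + (-240) + 12 = -36.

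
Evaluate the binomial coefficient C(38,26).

2707475148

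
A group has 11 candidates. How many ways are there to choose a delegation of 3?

165

This is C(11,3) = 165.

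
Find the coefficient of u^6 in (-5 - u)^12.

14437500

The general term is C(12,j)·(-5)^j·(-u)^(12-j); the u^6 term has j = 6.
C(12,6) = 924.
Coefficient = C(12,6) · (-5)^6 = 924 · 15625 = 14437500.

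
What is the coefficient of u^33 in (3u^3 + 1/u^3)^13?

General term: C(13,j)·(3u^3)^j·(1/u^3)^(13-j), with u-exponent 3j − 3(13−j) = 6j − 39.
Set 6j − 39 = 33: j = 12.
C(13,12) = 13; 3^12 = 531441; 1^1 = 1.
Coefficient = 13 · 531441 · 1 = 6908733.

6908733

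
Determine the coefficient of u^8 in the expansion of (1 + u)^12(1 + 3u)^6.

Coefficient of u^8 = Σ_{j} C(12,j)·1^j·C(6,8-j)·3^(8-j) for j from 2 to 8.
= 48114 + 320760 + 601425 + 427680 + 124740 + 14256 + 495 = 1537470.

1537470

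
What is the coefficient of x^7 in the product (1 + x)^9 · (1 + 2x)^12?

Coefficient of x^7 = Σ_{j} C(9,j)·1^j·C(12,7-j)·2^(7-j) for j from 0 to 7.
= 101376 + 532224 + 912384 + 665280 + 221760 + 33264 + 2016 + 36 = 2468340.

2468340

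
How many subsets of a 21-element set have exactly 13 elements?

Choose the 13 positions: C(21,13) = 203490.

203490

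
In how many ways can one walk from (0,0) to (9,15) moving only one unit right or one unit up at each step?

Each path is a sequence of 24 steps with 9 rights: C(24,9) = 1307504.

1307504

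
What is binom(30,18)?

86493225

C(30,18) = C(30,12) by symmetry.
C(30,12) = (30·29·28·27·26·25·24·23·22·21·20·19) / 12! = 41430393164160000 / 479001600 = 86493225.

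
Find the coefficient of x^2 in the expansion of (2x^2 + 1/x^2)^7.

General term: C(7,j)·(2x^2)^j·(1/x^2)^(7-j), with x-exponent 2j − 2(7−j) = 4j − 14.
Set 4j − 14 = 2: j = 4.
C(7,4) = 35; 2^4 = 16; 1^3 = 1.
Coefficient = 35 · 16 · 1 = 560.

560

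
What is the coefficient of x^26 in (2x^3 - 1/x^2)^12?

67584

General term: C(12,j)·(2x^3)^j·(-1/x^2)^(12-j), with x-exponent 3j − 2(12−j) = 5j − 24.
Set 5j − 24 = 26: j = 10.
C(12,10) = 66; 2^10 = 1024; (-1)^2 = 1.
Coefficient = 66 · 1024 · 1 = 67584.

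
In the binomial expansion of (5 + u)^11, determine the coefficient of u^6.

The general term is C(11,j)·(5)^j·(u)^(11-j); the u^6 term has j = 5.
C(11,5) = 462.
Coefficient = C(11,5) · 5^5 = 462 · 3125 = 1443750.

1443750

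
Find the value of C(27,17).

8436285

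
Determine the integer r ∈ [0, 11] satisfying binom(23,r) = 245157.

C(23,r) increases on 0 ≤ r ≤ 11. C(23,6) = 100947 and C(23,7) = 245157, so r = 7.

7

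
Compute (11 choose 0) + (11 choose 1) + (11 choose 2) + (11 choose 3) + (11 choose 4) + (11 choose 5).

1 + 11 + 55 + 165 + 330 + 462 = 1024.

1024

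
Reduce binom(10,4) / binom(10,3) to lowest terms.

7/4

C(n,k+1)/C(n,k) = (n−k)/(k+1) = (10−3)/(3+1) = 7/4.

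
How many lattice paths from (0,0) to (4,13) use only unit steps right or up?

2380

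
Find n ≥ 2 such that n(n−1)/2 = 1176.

49

n(n−1)/2 = 1176 ⇒ n(n−1) = 2352. Since 49·48 = 2352, n = 49.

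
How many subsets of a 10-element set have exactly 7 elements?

120

Choose the 7 positions: C(10,7) = 120.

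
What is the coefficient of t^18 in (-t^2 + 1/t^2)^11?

11

General term: C(11,j)·(-t^2)^j·(1/t^2)^(11-j), with t-exponent 2j − 2(11−j) = 4j − 22.
Set 4j − 22 = 18: j = 10.
C(11,10) = 11; (-1)^10 = 1; 1^1 = 1.
Coefficient = 11 · 1 · 1 = 11.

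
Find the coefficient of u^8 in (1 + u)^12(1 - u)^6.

Coefficient of u^8 = Σ_{j} C(12,j)·1^j·C(6,8-j)·(-1)^(8-j) for j from 2 to 8.
= 66 + (-1320) + 7425 + (-15840) + 13860 + (-4752) + 495 = -66.

-66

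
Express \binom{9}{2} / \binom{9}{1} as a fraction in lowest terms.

4

C(n,k+1)/C(n,k) = (n−k)/(k+1) = (9−1)/(1+1) = 8/2 = 4.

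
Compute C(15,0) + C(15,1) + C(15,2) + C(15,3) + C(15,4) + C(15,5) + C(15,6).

1 + 15 + 105 + 455 + 1365 + 3003 + 5005 = 9949.

9949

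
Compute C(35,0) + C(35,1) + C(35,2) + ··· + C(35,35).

Setting x = 1 in (1+x)^35 gives Σ C(35,r) = 2^35 = 34359738368.

34359738368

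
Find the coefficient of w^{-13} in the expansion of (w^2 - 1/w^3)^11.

-330

General term: C(11,j)·(w^2)^j·(-1/w^3)^(11-j), with w-exponent 2j − 3(11−j) = 5j − 33.
Set 5j − 33 = -13: j = 4.
C(11,4) = 330; 1^4 = 1; (-1)^7 = -1.
Coefficient = 330 · 1 · (-1) = -330.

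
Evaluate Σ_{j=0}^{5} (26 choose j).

83682

1 + 26 + 325 + 2600 + 14950 + 65780 = 83682.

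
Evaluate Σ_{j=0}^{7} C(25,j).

1 + 25 + 300 + 2300 + 12650 + 53130 + 177100 + 480700 = 726206.

726206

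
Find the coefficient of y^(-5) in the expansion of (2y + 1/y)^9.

144

General term: C(9,j)·(2y)^j·(1/y)^(9-j), with y-exponent 1j − 1(9−j) = 2j − 9.
Set 2j − 9 = -5: j = 2.
C(9,2) = 36; 2^2 = 4; 1^7 = 1.
Coefficient = 36 · 4 · 1 = 144.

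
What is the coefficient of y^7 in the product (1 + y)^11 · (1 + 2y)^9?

915078

Coefficient of y^7 = Σ_{j} C(11,j)·1^j·C(9,7-j)·2^(7-j) for j from 0 to 7.
= 4608 + 59136 + 221760 + 332640 + 221760 + 66528 + 8316 + 330 = 915078.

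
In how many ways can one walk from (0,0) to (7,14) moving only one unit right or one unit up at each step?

116280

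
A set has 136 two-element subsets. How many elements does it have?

17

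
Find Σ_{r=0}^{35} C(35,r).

34359738368

The entries of row 35 sum to 2^35 = 34359738368.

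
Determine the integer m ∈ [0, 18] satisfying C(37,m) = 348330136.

C(37,m) increases on 0 ≤ m ≤ 18. C(37,9) = 124403620 and C(37,10) = 348330136, so m = 10.

10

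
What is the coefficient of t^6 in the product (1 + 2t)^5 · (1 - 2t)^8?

Coefficient of t^6 = Σ_{j} C(5,j)·2^j·C(8,6-j)·(-2)^(6-j) for j from 0 to 5.
= 1792 + (-17920) + 44800 + (-35840) + 8960 + (-512) = 1280.

1280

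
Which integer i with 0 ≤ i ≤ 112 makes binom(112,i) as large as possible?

C(112,i) is maximized at i = 112/2 = 56.

56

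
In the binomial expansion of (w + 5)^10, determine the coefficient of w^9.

50

The general term is C(10,j)·(w)^j·(5)^(10-j); the w^9 term has j = 9.
C(10,9) = 10.
Coefficient = C(10,9) · 5^1 = 10 · 5 = 50.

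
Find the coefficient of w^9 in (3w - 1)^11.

The general term is C(11,j)·(3w)^j·(-1)^(11-j); the w^9 term has j = 9.
C(11,9) = 55.
Coefficient = C(11,9) · 3^9 = 55 · 19683 = 1082565.

1082565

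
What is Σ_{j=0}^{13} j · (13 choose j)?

53248

Since j·C(13,j) = 13·C(12,j−1), the sum is 13·2^12 = 13·4096 = 53248.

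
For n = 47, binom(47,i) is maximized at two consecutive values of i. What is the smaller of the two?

23

For odd n = 47, C(47,i) peaks at i = (n−1)/2 and (n+1)/2; the smaller is 23.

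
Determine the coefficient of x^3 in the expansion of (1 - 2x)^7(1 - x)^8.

-1400

Coefficient of x^3 = Σ_{j} C(7,j)·(-2)^j·C(8,3-j)·(-1)^(3-j) for j from 0 to 3.
= (-56) + (-392) + (-672) + (-280) = -1400.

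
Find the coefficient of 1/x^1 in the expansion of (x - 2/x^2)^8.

General term: C(8,j)·(x)^j·(-2/x^2)^(8-j), with x-exponent 1j − 2(8−j) = 3j − 16.
Set 3j − 16 = -1: j = 5.
C(8,5) = 56; 1^5 = 1; (-2)^3 = -8.
Coefficient = 56 · 1 · (-8) = -448.

-448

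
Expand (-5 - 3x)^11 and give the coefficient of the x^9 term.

-27064125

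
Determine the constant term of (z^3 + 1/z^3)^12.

General term: C(12,j)·(z^3)^j·(1/z^3)^(12-j), with z-exponent 3j − 3(12−j) = 6j − 36.
Set 6j − 36 = 0: j = 6.
C(12,6) = 924; 1^6 = 1; 1^6 = 1.
Coefficient = 924 · 1 · 1 = 924.

924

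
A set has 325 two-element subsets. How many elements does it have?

26

n(n−1)/2 = 325 ⇒ n(n−1) = 650. Since 26·25 = 650, n = 26.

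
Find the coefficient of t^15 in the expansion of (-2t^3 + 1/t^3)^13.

-366080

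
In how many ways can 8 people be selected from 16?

This is C(16,8) = 12870.

12870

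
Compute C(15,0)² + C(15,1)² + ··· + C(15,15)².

155117520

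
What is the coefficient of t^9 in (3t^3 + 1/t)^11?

112266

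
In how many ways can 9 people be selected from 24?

This is C(24,9) = 1307504.

1307504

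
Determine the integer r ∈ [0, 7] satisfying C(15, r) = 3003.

5

C(15,r) increases on 0 ≤ r ≤ 7. C(15,4) = 1365 and C(15,5) = 3003, so r = 5.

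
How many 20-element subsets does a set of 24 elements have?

C(24,20) = C(24,4) by symmetry.
C(24,4) = (24·23·22·21) / 4! = 255024 / 24 = 10626.

10626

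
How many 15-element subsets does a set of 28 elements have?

37442160

C(28,15) = C(28,13) by symmetry.
C(28,13) = (28·27·26·25·24·23·22·21·20·19·18·17·16) / 13! = 233153109116928000 / 6227020800 = 37442160.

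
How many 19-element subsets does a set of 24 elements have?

C(24,19) = C(24,5) by symmetry.
C(24,5) = (24·23·22·21·20) / 5! = 5100480 / 120 = 42504.

42504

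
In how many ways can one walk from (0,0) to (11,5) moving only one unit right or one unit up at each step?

4368

Each path is a sequence of 16 steps with 11 rights: C(16,11) = 4368.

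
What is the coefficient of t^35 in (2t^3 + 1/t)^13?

53248

General term: C(13,j)·(2t^3)^j·(1/t)^(13-j), with t-exponent 3j − 1(13−j) = 4j − 13.
Set 4j − 13 = 35: j = 12.
C(13,12) = 13; 2^12 = 4096; 1^1 = 1.
Coefficient = 13 · 4096 · 1 = 53248.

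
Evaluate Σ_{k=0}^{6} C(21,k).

82160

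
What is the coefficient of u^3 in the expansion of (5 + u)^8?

175000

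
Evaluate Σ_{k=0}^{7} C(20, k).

137980

1 + 20 + 190 + 1140 + 4845 + 15504 + 38760 + 77520 = 137980.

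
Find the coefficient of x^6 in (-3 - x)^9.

The general term is C(9,j)·(-3)^j·(-x)^(9-j); the x^6 term has j = 3.
C(9,3) = 84.
Coefficient = C(9,3) · (-3)^3 = 84 · (-27) = -2268.

-2268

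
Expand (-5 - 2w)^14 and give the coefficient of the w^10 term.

The general term is C(14,j)·(-5)^j·(-2w)^(14-j); the w^10 term has j = 4.
C(14,4) = 1001.
Coefficient = C(14,4) · (-5)^4 · (-2)^10 = 1001 · 625 · 1024 = 640640000.

640640000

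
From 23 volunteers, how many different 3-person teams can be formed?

This is C(23,3) = 1771.

1771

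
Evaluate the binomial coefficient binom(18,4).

3060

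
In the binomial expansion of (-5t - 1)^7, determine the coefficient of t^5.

The general term is C(7,j)·(-5t)^j·(-1)^(7-j); the t^5 term has j = 5.
C(7,5) = 21.
Coefficient = C(7,5) · (-5)^5 = 21 · (-3125) = -65625.

-65625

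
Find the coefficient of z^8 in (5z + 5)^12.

120849609375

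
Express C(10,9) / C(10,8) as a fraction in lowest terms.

2/9

C(n,k+1)/C(n,k) = (n−k)/(k+1) = (10−8)/(8+1) = 2/9.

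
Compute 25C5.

C(25,5) = (25·24·23·22·21) / 5! = 6375600 / 120 = 53130.

53130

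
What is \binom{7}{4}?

C(7,4) = C(7,3) by symmetry.
C(7,3) = (7·6·5) / 3! = 210 / 6 = 35.

35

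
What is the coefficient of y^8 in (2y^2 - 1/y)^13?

General term: C(13,j)·(2y^2)^j·(-1/y)^(13-j), with y-exponent 2j − 1(13−j) = 3j − 13.
Set 3j − 13 = 8: j = 7.
C(13,7) = 1716; 2^7 = 128; (-1)^6 = 1.
Coefficient = 1716 · 128 · 1 = 219648.

219648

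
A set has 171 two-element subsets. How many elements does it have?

19

n(n−1)/2 = 171 ⇒ n(n−1) = 342. Since 19·18 = 342, n = 19.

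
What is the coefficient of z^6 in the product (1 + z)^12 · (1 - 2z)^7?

-840

Coefficient of z^6 = Σ_{j} C(12,j)·1^j·C(7,6-j)·(-2)^(6-j) for j from 0 to 6.
= 448 + (-8064) + 36960 + (-61600) + 41580 + (-11088) + 924 = -840.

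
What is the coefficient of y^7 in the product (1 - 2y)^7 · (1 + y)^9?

Coefficient of y^7 = Σ_{j} C(7,j)·(-2)^j·C(9,7-j)·1^(7-j) for j from 0 to 7.
= 36 + (-1176) + 10584 + (-35280) + 47040 + (-24192) + 4032 + (-128) = 916.

916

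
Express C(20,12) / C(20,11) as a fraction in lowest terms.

3/4

C(n,k+1)/C(n,k) = (n−k)/(k+1) = (20−11)/(11+1) = 9/12 = 3/4.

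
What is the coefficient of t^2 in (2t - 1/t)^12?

General term: C(12,j)·(2t)^j·(-1/t)^(12-j), with t-exponent 1j − 1(12−j) = 2j − 12.
Set 2j − 12 = 2: j = 7.
C(12,7) = 792; 2^7 = 128; (-1)^5 = -1.
Coefficient = 792 · 128 · (-1) = -101376.

-101376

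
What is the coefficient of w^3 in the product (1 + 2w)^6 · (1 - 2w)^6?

Coefficient of w^3 = Σ_{j} C(6,j)·2^j·C(6,3-j)·(-2)^(3-j) for j from 0 to 3.
= (-160) + 720 + (-720) + 160 = 0.

0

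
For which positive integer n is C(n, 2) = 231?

22

n(n−1)/2 = 231 ⇒ n(n−1) = 462. Since 22·21 = 462, n = 22.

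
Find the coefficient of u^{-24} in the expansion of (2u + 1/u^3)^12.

1760

General term: C(12,j)·(2u)^j·(1/u^3)^(12-j), with u-exponent 1j − 3(12−j) = 4j − 36.
Set 4j − 36 = -24: j = 3.
C(12,3) = 220; 2^3 = 8; 1^9 = 1.
Coefficient = 220 · 8 · 1 = 1760.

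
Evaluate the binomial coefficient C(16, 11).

4368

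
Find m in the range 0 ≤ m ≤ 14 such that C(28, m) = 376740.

6

C(28,m) increases on 0 ≤ m ≤ 14. C(28,5) = 98280 and C(28,6) = 376740, so m = 6.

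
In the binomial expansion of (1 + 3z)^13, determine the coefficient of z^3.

7722

The general term is C(13,j)·(1)^j·(3z)^(13-j); the z^3 term has j = 10.
C(13,10) = 286.
Coefficient = C(13,10) · 3^3 = 286 · 27 = 7722.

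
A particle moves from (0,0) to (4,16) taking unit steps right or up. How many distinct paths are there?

4845

Each path is a sequence of 20 steps with 4 rights: C(20,4) = 4845.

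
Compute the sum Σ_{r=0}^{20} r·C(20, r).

10485760

Differentiating (1+x)^20 and setting x=1: Σ r·C(20,r) = 20·2^19 = 10485760.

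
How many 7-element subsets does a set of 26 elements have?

C(26,7) = (26·25·24·23·22·21·20) / 7! = 3315312000 / 5040 = 657800.

657800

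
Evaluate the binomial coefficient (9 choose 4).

C(9,4) = (9·8·7·6) / 4! = 3024 / 24 = 126.

126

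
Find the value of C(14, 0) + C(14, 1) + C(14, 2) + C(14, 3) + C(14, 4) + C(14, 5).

3473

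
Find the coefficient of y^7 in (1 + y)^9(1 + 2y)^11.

1480020

Coefficient of y^7 = Σ_{j} C(9,j)·1^j·C(11,7-j)·2^(7-j) for j from 0 to 7.
= 42240 + 266112 + 532224 + 443520 + 166320 + 27720 + 1848 + 36 = 1480020.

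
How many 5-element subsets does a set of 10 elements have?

252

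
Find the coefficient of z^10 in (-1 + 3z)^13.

The general term is C(13,j)·(-1)^j·(3z)^(13-j); the z^10 term has j = 3.
C(13,3) = 286.
Coefficient = C(13,3) · (-1)^3 · 3^10 = 286 · (-1) · 59049 = -16888014.

-16888014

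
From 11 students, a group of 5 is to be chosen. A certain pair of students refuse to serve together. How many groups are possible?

All 5-subsets: C(11,5) = 462. Those containing both fixed elements: C(9,3) = 84.
462 − 84 = 378.

378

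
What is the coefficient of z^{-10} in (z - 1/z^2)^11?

-330

General term: C(11,j)·(z)^j·(-1/z^2)^(11-j), with z-exponent 1j − 2(11−j) = 3j − 22.
Set 3j − 22 = -10: j = 4.
C(11,4) = 330; 1^4 = 1; (-1)^7 = -1.
Coefficient = 330 · 1 · (-1) = -330.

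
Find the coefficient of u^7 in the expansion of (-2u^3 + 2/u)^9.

64512

General term: C(9,j)·(-2u^3)^j·(2/u)^(9-j), with u-exponent 3j − 1(9−j) = 4j − 9.
Set 4j − 9 = 7: j = 4.
C(9,4) = 126; (-2)^4 = 16; 2^5 = 32.
Coefficient = 126 · 16 · 32 = 64512.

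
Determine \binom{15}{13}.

105

C(15,13) = C(15,2) by symmetry.
C(15,2) = (15·14) / 2! = 210 / 2 = 105.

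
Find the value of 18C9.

48620

C(18,9) = (18·17·16·15·14·13·12·11·10) / 9! = 17643225600 / 362880 = 48620.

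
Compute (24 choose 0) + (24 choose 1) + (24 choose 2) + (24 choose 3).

2325

1 + 24 + 276 + 2024 = 2325.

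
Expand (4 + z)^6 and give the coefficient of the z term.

6144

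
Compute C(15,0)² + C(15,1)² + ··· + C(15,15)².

By Vandermonde's identity, Σ C(15,k)² = C(30,15) = 155117520.

155117520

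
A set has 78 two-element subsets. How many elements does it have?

13

n(n−1)/2 = 78 ⇒ n(n−1) = 156. Since 13·12 = 156, n = 13.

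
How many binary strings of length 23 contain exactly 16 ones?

245157

Choose the 16 positions: C(23,16) = 245157.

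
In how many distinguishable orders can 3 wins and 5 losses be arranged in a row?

Choose positions for the wins: C(8,3) = 56.

56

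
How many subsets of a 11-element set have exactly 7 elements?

330

Choose the 7 positions: C(11,7) = 330.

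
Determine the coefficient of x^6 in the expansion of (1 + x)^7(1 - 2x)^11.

-1995

Coefficient of x^6 = Σ_{j} C(7,j)·1^j·C(11,6-j)·(-2)^(6-j) for j from 0 to 6.
= 29568 + (-103488) + 110880 + (-46200) + 7700 + (-462) + 7 = -1995.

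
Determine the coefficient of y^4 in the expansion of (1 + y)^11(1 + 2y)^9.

20628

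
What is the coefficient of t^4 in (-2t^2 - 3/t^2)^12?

24634368

General term: C(12,j)·(-2t^2)^j·(-3/t^2)^(12-j), with t-exponent 2j − 2(12−j) = 4j − 24.
Set 4j − 24 = 4: j = 7.
C(12,7) = 792; (-2)^7 = -128; (-3)^5 = -243.
Coefficient = 792 · (-128) · (-243) = 24634368.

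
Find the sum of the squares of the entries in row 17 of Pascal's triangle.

Σ C(17,j)² is the coefficient of x^17 in (1+x)^17(1+x)^17 = (1+x)^34, i.e. C(34,17) = 2333606220.

2333606220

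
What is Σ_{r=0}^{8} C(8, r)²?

Σ C(8,r)² is the coefficient of x^8 in (1+x)^8(1+x)^8 = (1+x)^16, i.e. C(16,8) = 12870.

12870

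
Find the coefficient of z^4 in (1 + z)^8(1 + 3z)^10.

56020

Coefficient of z^4 = Σ_{j} C(8,j)·1^j·C(10,4-j)·3^(4-j) for j from 0 to 4.
= 17010 + 25920 + 11340 + 1680 + 70 = 56020.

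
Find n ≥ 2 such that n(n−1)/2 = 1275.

51

n(n−1)/2 = 1275 ⇒ n(n−1) = 2550. Since 51·50 = 2550, n = 51.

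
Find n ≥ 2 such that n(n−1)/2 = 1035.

n(n−1)/2 = 1035 ⇒ n(n−1) = 2070. Since 46·45 = 2070, n = 46.

46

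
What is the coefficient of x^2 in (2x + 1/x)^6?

General term: C(6,j)·(2x)^j·(1/x)^(6-j), with x-exponent 1j − 1(6−j) = 2j − 6.
Set 2j − 6 = 2: j = 4.
C(6,4) = 15; 2^4 = 16; 1^2 = 1.
Coefficient = 15 · 16 · 1 = 240.

240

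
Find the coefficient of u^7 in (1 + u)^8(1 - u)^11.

Coefficient of u^7 = Σ_{j} C(8,j)·1^j·C(11,7-j)·(-1)^(7-j) for j from 0 to 7.
= (-330) + 3696 + (-12936) + 18480 + (-11550) + 3080 + (-308) + 8 = 140.

140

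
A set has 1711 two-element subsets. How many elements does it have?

59

n(n−1)/2 = 1711 ⇒ n(n−1) = 3422. Since 59·58 = 3422, n = 59.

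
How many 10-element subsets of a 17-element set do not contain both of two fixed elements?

13013

All 10-subsets: C(17,10) = 19448. Those containing both fixed elements: C(15,8) = 6435.
19448 − 6435 = 13013.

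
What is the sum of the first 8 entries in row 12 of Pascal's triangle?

3302

1 + 12 + 66 + 220 + 495 + 792 + 924 + 792 = 3302.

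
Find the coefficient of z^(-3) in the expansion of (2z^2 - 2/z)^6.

General term: C(6,j)·(2z^2)^j·(-2/z)^(6-j), with z-exponent 2j − 1(6−j) = 3j − 6.
Set 3j − 6 = -3: j = 1.
C(6,1) = 6; 2^1 = 2; (-2)^5 = -32.
Coefficient = 6 · 2 · (-32) = -384.

-384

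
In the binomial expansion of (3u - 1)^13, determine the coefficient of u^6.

-1250964

The general term is C(13,j)·(3u)^j·(-1)^(13-j); the u^6 term has j = 6.
C(13,6) = 1716.
Coefficient = C(13,6) · 3^6 · (-1)^7 = 1716 · 729 · (-1) = -1250964.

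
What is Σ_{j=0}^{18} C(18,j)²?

9075135300

Σ C(18,j)² is the coefficient of x^18 in (1+x)^18(1+x)^18 = (1+x)^36, i.e. C(36,18) = 9075135300.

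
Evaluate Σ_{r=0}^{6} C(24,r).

190051

1 + 24 + 276 + 2024 + 10626 + 42504 + 134596 = 190051.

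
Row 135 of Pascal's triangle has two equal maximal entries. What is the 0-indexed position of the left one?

67

For odd n = 135, C(135,k) peaks at k = (n−1)/2 and (n+1)/2; the smaller is 67.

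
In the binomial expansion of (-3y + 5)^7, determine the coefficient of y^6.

25515

The general term is C(7,j)·(-3y)^j·(5)^(7-j); the y^6 term has j = 6.
C(7,6) = 7.
Coefficient = C(7,6) · (-3)^6 · 5^1 = 7 · 729 · 5 = 25515.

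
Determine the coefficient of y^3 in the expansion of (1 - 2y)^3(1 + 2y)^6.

Coefficient of y^3 = Σ_{j} C(3,j)·(-2)^j·C(6,3-j)·2^(3-j) for j from 0 to 3.
= 160 + (-360) + 144 + (-8) = -64.

-64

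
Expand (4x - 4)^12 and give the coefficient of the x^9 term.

The general term is C(12,j)·(4x)^j·(-4)^(12-j); the x^9 term has j = 9.
C(12,9) = 220.
Coefficient = C(12,9) · 4^9 · (-4)^3 = 220 · 262144 · (-64) = -3690987520.

-3690987520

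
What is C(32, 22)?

64512240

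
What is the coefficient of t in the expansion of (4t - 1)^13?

The general term is C(13,j)·(4t)^j·(-1)^(13-j); the t^1 term has j = 1.
C(13,1) = 13.
Coefficient = C(13,1) · 4^1 = 13 · 4 = 52.

52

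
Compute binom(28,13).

37442160

C(28,13) = (28·27·26·25·24·23·22·21·20·19·18·17·16) / 13! = 233153109116928000 / 6227020800 = 37442160.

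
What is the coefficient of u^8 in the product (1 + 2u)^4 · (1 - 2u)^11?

25344

Coefficient of u^8 = Σ_{j} C(4,j)·2^j·C(11,8-j)·(-2)^(8-j) for j from 0 to 4.
= 42240 + (-337920) + 709632 + (-473088) + 84480 = 25344.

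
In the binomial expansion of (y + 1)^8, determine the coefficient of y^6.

28

The general term is C(8,j)·(y)^j·(1)^(8-j); the y^6 term has j = 6.
C(8,6) = 28.
Coefficient = C(8,6) = 28.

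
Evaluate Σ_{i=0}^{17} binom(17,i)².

2333606220

Σ C(17,i)² is the coefficient of x^17 in (1+x)^17(1+x)^17 = (1+x)^34, i.e. C(34,17) = 2333606220.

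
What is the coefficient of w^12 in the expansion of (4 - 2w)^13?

The general term is C(13,j)·(4)^j·(-2w)^(13-j); the w^12 term has j = 1.
C(13,1) = 13.
Coefficient = C(13,1) · 4^1 · (-2)^12 = 13 · 4 · 4096 = 212992.

212992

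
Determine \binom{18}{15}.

C(18,15) = C(18,3) by symmetry.
C(18,3) = (18·17·16) / 3! = 4896 / 6 = 816.

816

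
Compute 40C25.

40225345056

C(40,25) = C(40,15) by symmetry.
C(40,15) = (40·39·38·37·36·35·34·33·32·31·30·29·28·27·26) / 15! = 52601652673686724608000 / 1307674368000 = 40225345056.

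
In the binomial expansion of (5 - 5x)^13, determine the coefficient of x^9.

The general term is C(13,j)·(5)^j·(-5x)^(13-j); the x^9 term has j = 4.
C(13,4) = 715.
Coefficient = C(13,4) · 5^4 · (-5)^9 = 715 · 625 · (-1953125) = -872802734375.

-872802734375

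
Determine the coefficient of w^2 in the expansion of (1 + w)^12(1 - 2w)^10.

6

Coefficient of w^2 = Σ_{j} C(12,j)·1^j·C(10,2-j)·(-2)^(2-j) for j from 0 to 2.
= 180 + (-240) + 66 = 6.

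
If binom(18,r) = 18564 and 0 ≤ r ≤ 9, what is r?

6

C(18,r) increases on 0 ≤ r ≤ 9. C(18,5) = 8568 and C(18,6) = 18564, so r = 6.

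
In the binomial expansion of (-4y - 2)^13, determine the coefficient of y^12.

-436207616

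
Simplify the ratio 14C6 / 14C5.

C(n,k+1)/C(n,k) = (n−k)/(k+1) = (14−5)/(5+1) = 9/6 = 3/2.

3/2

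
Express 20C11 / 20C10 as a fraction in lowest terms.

10/11

C(n,k+1)/C(n,k) = (n−k)/(k+1) = (20−10)/(10+1) = 10/11.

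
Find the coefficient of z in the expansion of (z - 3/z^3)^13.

-7722

General term: C(13,j)·(z)^j·(-3/z^3)^(13-j), with z-exponent 1j − 3(13−j) = 4j − 39.
Set 4j − 39 = 1: j = 10.
C(13,10) = 286; 1^10 = 1; (-3)^3 = -27.
Coefficient = 286 · 1 · (-27) = -7722.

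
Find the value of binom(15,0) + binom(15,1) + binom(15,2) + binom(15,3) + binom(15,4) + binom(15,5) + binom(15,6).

1 + 15 + 105 + 455 + 1365 + 3003 + 5005 = 9949.

9949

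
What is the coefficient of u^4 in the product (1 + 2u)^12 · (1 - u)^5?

1525

Coefficient of u^4 = Σ_{j} C(12,j)·2^j·C(5,4-j)·(-1)^(4-j) for j from 0 to 4.
= 5 + (-240) + 2640 + (-8800) + 7920 = 1525.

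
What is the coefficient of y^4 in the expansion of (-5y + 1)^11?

The general term is C(11,j)·(-5y)^j·(1)^(11-j); the y^4 term has j = 4.
C(11,4) = 330.
Coefficient = C(11,4) · (-5)^4 = 330 · 625 = 206250.

206250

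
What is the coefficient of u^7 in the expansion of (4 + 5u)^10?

600000000

The general term is C(10,j)·(4)^j·(5u)^(10-j); the u^7 term has j = 3.
C(10,3) = 120.
Coefficient = C(10,3) · 4^3 · 5^7 = 120 · 64 · 78125 = 600000000.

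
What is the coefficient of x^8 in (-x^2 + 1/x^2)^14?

-2002

General term: C(14,j)·(-x^2)^j·(1/x^2)^(14-j), with x-exponent 2j − 2(14−j) = 4j − 28.
Set 4j − 28 = 8: j = 9.
C(14,9) = 2002; (-1)^9 = -1; 1^5 = 1.
Coefficient = 2002 · (-1) · 1 = -2002.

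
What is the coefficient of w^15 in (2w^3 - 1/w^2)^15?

2562560

General term: C(15,j)·(2w^3)^j·(-1/w^2)^(15-j), with w-exponent 3j − 2(15−j) = 5j − 30.
Set 5j − 30 = 15: j = 9.
C(15,9) = 5005; 2^9 = 512; (-1)^6 = 1.
Coefficient = 5005 · 512 · 1 = 2562560.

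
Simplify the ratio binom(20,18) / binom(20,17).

1/6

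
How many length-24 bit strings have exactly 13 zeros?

2496144

Choose the 13 positions: C(24,13) = 2496144.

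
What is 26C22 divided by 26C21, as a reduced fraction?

C(n,k+1)/C(n,k) = (n−k)/(k+1) = (26−21)/(21+1) = 5/22.

5/22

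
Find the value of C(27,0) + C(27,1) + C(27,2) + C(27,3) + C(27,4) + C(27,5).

101584

1 + 27 + 351 + 2925 + 17550 + 80730 = 101584.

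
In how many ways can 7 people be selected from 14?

3432

This is C(14,7) = 3432.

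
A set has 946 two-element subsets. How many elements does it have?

n(n−1)/2 = 946 ⇒ n(n−1) = 1892. Since 44·43 = 1892, n = 44.

44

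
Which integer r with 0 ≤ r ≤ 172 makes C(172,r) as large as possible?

86

C(172,r) is maximized at r = 172/2 = 86.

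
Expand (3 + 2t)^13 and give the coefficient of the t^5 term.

270208224

The general term is C(13,j)·(3)^j·(2t)^(13-j); the t^5 term has j = 8.
C(13,8) = 1287.
Coefficient = C(13,8) · 3^8 · 2^5 = 1287 · 6561 · 32 = 270208224.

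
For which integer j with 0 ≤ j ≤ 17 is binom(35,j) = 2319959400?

C(35,j) increases on 0 ≤ j ≤ 17. C(35,13) = 1476337800 and C(35,14) = 2319959400, so j = 14.

14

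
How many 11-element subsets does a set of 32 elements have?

129024480

C(32,11) = (32·31·30·29·28·27·26·25·24·23·22) / 11! = 5150244363264000 / 39916800 = 129024480.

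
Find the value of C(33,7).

C(33,7) = (33·32·31·30·29·28·27) / 7! = 21531121920 / 5040 = 4272048.

4272048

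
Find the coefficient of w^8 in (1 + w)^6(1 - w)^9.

Coefficient of w^8 = Σ_{j} C(6,j)·1^j·C(9,8-j)·(-1)^(8-j) for j from 0 to 6.
= 9 + (-216) + 1260 + (-2520) + 1890 + (-504) + 36 = -45.

-45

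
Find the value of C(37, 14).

6107086800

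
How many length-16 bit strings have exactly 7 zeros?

11440

Choose the 7 positions: C(16,7) = 11440.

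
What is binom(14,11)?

C(14,11) = C(14,3) by symmetry.
C(14,3) = (14·13·12) / 3! = 2184 / 6 = 364.

364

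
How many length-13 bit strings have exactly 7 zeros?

1716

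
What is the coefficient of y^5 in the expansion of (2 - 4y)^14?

-1049624576

The general term is C(14,j)·(2)^j·(-4y)^(14-j); the y^5 term has j = 9.
C(14,9) = 2002.
Coefficient = C(14,9) · 2^9 · (-4)^5 = 2002 · 512 · (-1024) = -1049624576.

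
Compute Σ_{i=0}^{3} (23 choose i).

2048

1 + 23 + 253 + 1771 = 2048.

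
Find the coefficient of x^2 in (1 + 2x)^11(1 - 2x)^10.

-40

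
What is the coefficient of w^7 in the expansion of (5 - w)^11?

-206250

The general term is C(11,j)·(5)^j·(-w)^(11-j); the w^7 term has j = 4.
C(11,4) = 330.
Coefficient = C(11,4) · 5^4 · (-1)^7 = 330 · 625 · (-1) = -206250.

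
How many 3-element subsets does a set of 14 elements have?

364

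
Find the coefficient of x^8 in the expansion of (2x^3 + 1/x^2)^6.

240

General term: C(6,j)·(2x^3)^j·(1/x^2)^(6-j), with x-exponent 3j − 2(6−j) = 5j − 12.
Set 5j − 12 = 8: j = 4.
C(6,4) = 15; 2^4 = 16; 1^2 = 1.
Coefficient = 15 · 16 · 1 = 240.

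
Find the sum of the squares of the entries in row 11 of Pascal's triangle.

By Vandermonde's identity, Σ C(11,i)² = C(22,11) = 705432.

705432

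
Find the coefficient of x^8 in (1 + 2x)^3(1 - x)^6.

-36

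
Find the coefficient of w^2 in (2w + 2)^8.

The general term is C(8,j)·(2w)^j·(2)^(8-j); the w^2 term has j = 2.
C(8,2) = 28.
Coefficient = C(8,2) · 2^2 · 2^6 = 28 · 4 · 64 = 7168.

7168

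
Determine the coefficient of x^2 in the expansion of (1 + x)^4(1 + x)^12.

120

Coefficient of x^2 = Σ_{j} C(4,j)·C(12,2-j) for j from 0 to 2.
= 66 + 48 + 6 = 120.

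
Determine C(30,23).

2035800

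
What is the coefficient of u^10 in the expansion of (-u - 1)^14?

1001

The general term is C(14,j)·(-u)^j·(-1)^(14-j); the u^10 term has j = 10.
C(14,10) = 1001.
Coefficient = C(14,10) = 1001.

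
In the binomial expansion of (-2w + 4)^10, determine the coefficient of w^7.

-983040

The general term is C(10,j)·(-2w)^j·(4)^(10-j); the w^7 term has j = 7.
C(10,7) = 120.
Coefficient = C(10,7) · (-2)^7 · 4^3 = 120 · (-128) · 64 = -983040.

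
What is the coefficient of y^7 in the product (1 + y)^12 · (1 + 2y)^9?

Coefficient of y^7 = Σ_{j} C(12,j)·1^j·C(9,7-j)·2^(7-j) for j from 0 to 7.
= 4608 + 64512 + 266112 + 443520 + 332640 + 114048 + 16632 + 792 = 1242864.

1242864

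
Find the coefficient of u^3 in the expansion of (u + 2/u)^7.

84

General term: C(7,j)·(u)^j·(2/u)^(7-j), with u-exponent 1j − 1(7−j) = 2j − 7.
Set 2j − 7 = 3: j = 5.
C(7,5) = 21; 1^5 = 1; 2^2 = 4.
Coefficient = 21 · 1 · 4 = 84.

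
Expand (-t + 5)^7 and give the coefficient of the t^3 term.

-21875

The general term is C(7,j)·(-t)^j·(5)^(7-j); the t^3 term has j = 3.
C(7,3) = 35.
Coefficient = C(7,3) · (-1)^3 · 5^4 = 35 · (-1) · 625 = -21875.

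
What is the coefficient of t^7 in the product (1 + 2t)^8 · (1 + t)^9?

247684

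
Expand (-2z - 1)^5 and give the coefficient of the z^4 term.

The general term is C(5,j)·(-2z)^j·(-1)^(5-j); the z^4 term has j = 4.
C(5,4) = 5.
Coefficient = C(5,4) · (-2)^4 · (-1)^1 = 5 · 16 · (-1) = -80.

-80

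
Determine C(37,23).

6107086800

C(37,23) = C(37,14) by symmetry.
C(37,14) = (37·36·35·34·33·32·31·30·29·28·27·26·25·24) / 14! = 532405391434076160000 / 87178291200 = 6107086800.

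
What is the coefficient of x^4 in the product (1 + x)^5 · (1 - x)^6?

10

Coefficient of x^4 = Σ_{j} C(5,j)·1^j·C(6,4-j)·(-1)^(4-j) for j from 0 to 4.
= 15 + (-100) + 150 + (-60) + 5 = 10.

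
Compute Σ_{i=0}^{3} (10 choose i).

176

1 + 10 + 45 + 120 = 176.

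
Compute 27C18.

C(27,18) = C(27,9) by symmetry.
C(27,9) = (27·26·25·24·23·22·21·20·19) / 9! = 1700755056000 / 362880 = 4686825.

4686825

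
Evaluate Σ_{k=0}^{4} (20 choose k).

1 + 20 + 190 + 1140 + 4845 = 6196.

6196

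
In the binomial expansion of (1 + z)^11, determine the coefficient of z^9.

The general term is C(11,j)·(1)^j·(z)^(11-j); the z^9 term has j = 2.
C(11,2) = 55.
Coefficient = C(11,2) = 55.

55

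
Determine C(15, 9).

5005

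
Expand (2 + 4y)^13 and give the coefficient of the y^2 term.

2555904

The general term is C(13,j)·(2)^j·(4y)^(13-j); the y^2 term has j = 11.
C(13,11) = 78.
Coefficient = C(13,11) · 2^11 · 4^2 = 78 · 2048 · 16 = 2555904.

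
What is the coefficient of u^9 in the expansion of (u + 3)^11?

The general term is C(11,j)·(u)^j·(3)^(11-j); the u^9 term has j = 9.
C(11,9) = 55.
Coefficient = C(11,9) · 3^2 = 55 · 9 = 495.

495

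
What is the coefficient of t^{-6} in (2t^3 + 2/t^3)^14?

General term: C(14,j)·(2t^3)^j·(2/t^3)^(14-j), with t-exponent 3j − 3(14−j) = 6j − 42.
Set 6j − 42 = -6: j = 6.
C(14,6) = 3003; 2^6 = 64; 2^8 = 256.
Coefficient = 3003 · 64 · 256 = 49201152.

49201152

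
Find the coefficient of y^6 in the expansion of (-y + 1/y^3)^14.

General term: C(14,j)·(-y)^j·(1/y^3)^(14-j), with y-exponent 1j − 3(14−j) = 4j − 42.
Set 4j − 42 = 6: j = 12.
C(14,12) = 91; (-1)^12 = 1; 1^2 = 1.
Coefficient = 91 · 1 · 1 = 91.

91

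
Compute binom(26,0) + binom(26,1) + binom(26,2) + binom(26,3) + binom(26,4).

17902

1 + 26 + 325 + 2600 + 14950 = 17902.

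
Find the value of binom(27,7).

888030

C(27,7) = (27·26·25·24·23·22·21) / 7! = 4475671200 / 5040 = 888030.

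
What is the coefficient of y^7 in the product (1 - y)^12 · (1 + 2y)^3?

-792

Coefficient of y^7 = Σ_{j} C(12,j)·(-1)^j·C(3,7-j)·2^(7-j) for j from 4 to 7.
= 3960 + (-9504) + 5544 + (-792) = -792.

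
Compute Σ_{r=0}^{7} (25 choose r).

726206

1 + 25 + 300 + 2300 + 12650 + 53130 + 177100 + 480700 = 726206.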